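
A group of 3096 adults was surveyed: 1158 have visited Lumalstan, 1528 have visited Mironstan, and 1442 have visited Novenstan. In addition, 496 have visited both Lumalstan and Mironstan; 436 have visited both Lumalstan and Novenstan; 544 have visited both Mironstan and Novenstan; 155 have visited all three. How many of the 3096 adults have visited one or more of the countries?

2807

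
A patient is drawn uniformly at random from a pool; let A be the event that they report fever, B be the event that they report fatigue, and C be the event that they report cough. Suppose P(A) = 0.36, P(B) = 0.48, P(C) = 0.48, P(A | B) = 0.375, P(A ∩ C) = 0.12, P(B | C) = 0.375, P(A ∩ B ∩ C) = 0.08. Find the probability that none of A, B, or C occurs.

P(A ∩ B) = P(B)·P(A|B) = 0.48 × 0.375 = 0.18
P(B ∩ C) = P(C)·P(B|C) = 0.48 × 0.375 = 0.18
Apply inclusion-exclusion:
P(A ∪ B ∪ C) = 0.36 + 0.48 + 0.48 − 0.18 − 0.12 − 0.18 + 0.08 = 0.92
P(none) = 1 − 0.92 = 0.08

0.08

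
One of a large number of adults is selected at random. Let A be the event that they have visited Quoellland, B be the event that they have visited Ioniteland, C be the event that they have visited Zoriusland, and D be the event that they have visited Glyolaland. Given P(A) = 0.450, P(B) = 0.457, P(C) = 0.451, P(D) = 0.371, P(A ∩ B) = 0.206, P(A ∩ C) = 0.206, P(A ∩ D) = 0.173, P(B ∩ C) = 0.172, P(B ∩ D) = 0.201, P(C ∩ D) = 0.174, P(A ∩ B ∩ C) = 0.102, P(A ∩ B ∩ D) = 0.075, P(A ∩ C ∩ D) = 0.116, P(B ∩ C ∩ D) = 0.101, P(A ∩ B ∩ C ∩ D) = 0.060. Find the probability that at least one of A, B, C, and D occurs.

0.931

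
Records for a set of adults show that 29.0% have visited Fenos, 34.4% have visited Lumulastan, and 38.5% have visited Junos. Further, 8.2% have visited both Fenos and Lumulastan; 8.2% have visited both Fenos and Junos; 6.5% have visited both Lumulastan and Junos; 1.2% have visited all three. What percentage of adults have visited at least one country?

80.2%

By inclusion–exclusion:
P(≥1) = 29.0 + 34.4 + 38.5 − 8.2 − 8.2 − 6.5 + 1.2 = 80.2%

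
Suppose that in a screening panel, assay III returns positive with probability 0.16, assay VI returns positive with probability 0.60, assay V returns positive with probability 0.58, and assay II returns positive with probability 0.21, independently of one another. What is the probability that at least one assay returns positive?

P(none) = (1 − 0.16) × (1 − 0.60) × (1 − 0.58) × (1 − 0.21) = 0.84 × 0.40 × 0.42 × 0.79 = 0.1114848
P(at least one) = 1 − 0.1114848 = 0.8885152

0.8885152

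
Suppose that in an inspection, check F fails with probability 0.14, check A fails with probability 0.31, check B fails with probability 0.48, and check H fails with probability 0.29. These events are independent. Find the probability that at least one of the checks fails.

0.78091672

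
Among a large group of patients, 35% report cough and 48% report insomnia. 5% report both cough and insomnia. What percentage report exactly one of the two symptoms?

By inclusion–exclusion (exactly-one form):
P(exactly one) = 35 + 48 − 2·5 = 73%

73%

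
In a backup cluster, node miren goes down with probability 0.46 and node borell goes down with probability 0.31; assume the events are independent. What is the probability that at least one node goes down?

P(none) = (1 − 0.46) × (1 − 0.31) = 0.54 × 0.69 = 0.3726
P(at least one) = 1 − 0.3726 = 0.6274

0.6274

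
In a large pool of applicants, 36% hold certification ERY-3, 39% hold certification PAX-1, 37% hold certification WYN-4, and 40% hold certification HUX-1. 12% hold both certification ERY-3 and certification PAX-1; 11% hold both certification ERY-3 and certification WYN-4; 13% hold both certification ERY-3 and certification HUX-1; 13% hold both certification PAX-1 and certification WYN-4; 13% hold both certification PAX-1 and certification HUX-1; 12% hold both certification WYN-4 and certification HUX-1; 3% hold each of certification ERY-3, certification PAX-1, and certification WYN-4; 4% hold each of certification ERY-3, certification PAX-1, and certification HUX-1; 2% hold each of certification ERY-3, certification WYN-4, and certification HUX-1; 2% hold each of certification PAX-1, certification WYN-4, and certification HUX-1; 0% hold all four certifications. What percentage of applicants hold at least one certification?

By inclusion–exclusion:
P(union) = 36 + 39 + 37 + 40 − 12 − 11 − 13 − 13 − 13 − 12 + 3 + 4 + 2 + 2 − 0 = 89%

89%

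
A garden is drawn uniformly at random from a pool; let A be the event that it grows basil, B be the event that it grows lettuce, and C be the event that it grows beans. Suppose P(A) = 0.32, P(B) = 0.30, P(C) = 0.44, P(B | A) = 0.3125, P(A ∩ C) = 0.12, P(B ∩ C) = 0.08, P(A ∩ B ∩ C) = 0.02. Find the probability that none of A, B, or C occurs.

P(A ∩ B) = P(A)·P(B|A) = 0.32 × 0.3125 = 0.10
Apply inclusion-exclusion:
P(A ∪ B ∪ C) = 0.32 + 0.30 + 0.44 − 0.10 − 0.12 − 0.08 + 0.02 = 0.78
P(none) = 1 − 0.78 = 0.22

0.22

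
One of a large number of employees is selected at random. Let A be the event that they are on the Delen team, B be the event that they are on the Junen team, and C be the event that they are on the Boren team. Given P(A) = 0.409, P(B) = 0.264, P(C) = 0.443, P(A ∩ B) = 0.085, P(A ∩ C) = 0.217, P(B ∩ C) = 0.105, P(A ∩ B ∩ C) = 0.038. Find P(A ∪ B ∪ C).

0.747

Using inclusion–exclusion:
P(A ∪ B ∪ C) = 0.409 + 0.264 + 0.443 − 0.085 − 0.217 − 0.105 + 0.038 = 0.747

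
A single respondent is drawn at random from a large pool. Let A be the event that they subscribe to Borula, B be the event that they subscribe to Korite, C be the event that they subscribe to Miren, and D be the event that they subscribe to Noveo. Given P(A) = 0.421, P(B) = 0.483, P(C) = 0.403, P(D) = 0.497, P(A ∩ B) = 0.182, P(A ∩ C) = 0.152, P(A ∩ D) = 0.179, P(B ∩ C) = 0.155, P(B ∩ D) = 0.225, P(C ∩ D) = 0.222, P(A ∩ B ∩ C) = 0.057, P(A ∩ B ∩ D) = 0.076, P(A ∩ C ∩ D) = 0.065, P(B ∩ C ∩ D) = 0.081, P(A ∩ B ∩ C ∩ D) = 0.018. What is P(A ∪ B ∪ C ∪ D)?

0.950

By inclusion–exclusion:
P(A ∪ B ∪ C ∪ D) = 0.421 + 0.483 + 0.403 + 0.497 − 0.182 − 0.152 − 0.179 − 0.155 − 0.225 − 0.222 + 0.057 + 0.076 + 0.065 + 0.081 − 0.018 = 0.950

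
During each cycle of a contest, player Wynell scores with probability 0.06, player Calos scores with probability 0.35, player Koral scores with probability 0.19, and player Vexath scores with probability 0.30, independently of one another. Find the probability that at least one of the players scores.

P(none) = (1 − 0.06) × (1 − 0.35) × (1 − 0.19) × (1 − 0.30) = 0.94 × 0.65 × 0.81 × 0.70 = 0.346437
P(at least one) = 1 − 0.346437 = 0.653563

0.653563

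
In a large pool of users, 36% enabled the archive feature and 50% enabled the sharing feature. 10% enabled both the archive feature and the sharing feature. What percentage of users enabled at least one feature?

76%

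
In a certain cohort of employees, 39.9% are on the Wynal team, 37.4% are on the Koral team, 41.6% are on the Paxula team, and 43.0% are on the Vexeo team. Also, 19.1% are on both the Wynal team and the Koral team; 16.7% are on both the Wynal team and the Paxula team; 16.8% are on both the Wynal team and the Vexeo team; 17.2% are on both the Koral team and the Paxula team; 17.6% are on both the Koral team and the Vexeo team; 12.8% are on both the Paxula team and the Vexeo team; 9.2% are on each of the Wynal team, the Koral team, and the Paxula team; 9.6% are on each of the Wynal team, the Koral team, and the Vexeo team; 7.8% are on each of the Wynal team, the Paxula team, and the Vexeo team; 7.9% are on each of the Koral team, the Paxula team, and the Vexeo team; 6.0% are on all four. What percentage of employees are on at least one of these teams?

P(at least one) = 39.9 + 37.4 + 41.6 + 43.0 − 19.1 − 16.7 − 16.8 − 17.2 − 17.6 − 12.8 + 9.2 + 9.6 + 7.8 + 7.9 − 6.0 = 90.2%

90.2%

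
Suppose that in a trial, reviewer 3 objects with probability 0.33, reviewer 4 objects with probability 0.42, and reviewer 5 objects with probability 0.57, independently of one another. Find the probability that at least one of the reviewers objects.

0.832902

Independence gives P(none) = ∏(1 − pᵢ).
P(none) = (1 − 0.33) × (1 − 0.42) × (1 − 0.57) = 0.67 × 0.58 × 0.43 = 0.167098
P(at least one) = 1 − 0.167098 = 0.832902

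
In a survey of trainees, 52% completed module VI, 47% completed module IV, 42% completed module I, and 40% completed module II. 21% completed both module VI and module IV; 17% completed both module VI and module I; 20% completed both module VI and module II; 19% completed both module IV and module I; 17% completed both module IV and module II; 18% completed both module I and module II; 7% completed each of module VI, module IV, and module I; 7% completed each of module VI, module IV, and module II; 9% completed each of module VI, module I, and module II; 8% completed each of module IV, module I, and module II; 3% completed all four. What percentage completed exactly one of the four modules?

38%

By inclusion–exclusion (exactly-one form):
P(exactly one) = 52 + 47 + 42 + 40 − 2·21 − 2·17 − 2·20 − 2·19 − 2·17 − 2·18 + 3·7 + 3·7 + 3·9 + 3·8 − 4·3 = 38%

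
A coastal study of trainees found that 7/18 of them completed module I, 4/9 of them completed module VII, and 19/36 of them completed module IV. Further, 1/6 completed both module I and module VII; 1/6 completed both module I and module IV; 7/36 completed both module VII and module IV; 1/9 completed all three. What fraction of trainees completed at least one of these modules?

17/18

P(union) = 7/18 + 4/9 + 19/36 − 1/6 − 1/6 − 7/36 + 1/9 = 17/18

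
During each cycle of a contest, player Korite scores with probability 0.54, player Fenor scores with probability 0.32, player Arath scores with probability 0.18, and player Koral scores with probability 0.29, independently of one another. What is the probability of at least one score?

0.81788784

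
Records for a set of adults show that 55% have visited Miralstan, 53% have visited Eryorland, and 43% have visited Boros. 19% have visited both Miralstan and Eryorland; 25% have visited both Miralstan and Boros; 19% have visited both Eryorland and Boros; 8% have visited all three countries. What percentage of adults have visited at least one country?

96%

P(≥1) = 55 + 53 + 43 − 19 − 25 − 19 + 8 = 96%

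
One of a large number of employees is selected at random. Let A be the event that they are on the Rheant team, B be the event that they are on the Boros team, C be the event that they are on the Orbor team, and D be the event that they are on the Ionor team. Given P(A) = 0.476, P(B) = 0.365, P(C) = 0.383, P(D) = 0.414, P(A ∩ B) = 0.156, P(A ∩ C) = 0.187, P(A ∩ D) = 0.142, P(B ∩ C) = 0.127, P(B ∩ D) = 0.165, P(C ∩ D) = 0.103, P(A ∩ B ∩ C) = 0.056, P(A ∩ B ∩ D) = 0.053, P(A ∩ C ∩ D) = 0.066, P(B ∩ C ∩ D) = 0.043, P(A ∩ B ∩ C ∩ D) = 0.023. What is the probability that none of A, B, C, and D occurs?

0.047

P(A ∪ B ∪ C ∪ D) = 0.476 + 0.365 + 0.383 + 0.414 − 0.156 − 0.187 − 0.142 − 0.127 − 0.165 − 0.103 + 0.056 + 0.053 + 0.066 + 0.043 − 0.023 = 0.953
P(none) = 1 − 0.953 = 0.047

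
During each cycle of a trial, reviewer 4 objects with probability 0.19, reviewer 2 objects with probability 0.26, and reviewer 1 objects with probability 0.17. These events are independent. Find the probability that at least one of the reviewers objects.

0.502498

Since the events are independent, P(none) is the product of the individual non-occurrence probabilities.
P(none) = (1 − 0.19) × (1 − 0.26) × (1 − 0.17) = 0.81 × 0.74 × 0.83 = 0.497502
P(at least one) = 1 − 0.497502 = 0.502498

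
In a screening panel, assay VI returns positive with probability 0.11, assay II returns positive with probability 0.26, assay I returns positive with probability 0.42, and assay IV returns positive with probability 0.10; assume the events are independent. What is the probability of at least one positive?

0.6562108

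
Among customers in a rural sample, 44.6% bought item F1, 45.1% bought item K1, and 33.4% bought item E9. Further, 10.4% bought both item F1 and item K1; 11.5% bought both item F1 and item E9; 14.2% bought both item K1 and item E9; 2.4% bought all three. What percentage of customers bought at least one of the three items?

89.4%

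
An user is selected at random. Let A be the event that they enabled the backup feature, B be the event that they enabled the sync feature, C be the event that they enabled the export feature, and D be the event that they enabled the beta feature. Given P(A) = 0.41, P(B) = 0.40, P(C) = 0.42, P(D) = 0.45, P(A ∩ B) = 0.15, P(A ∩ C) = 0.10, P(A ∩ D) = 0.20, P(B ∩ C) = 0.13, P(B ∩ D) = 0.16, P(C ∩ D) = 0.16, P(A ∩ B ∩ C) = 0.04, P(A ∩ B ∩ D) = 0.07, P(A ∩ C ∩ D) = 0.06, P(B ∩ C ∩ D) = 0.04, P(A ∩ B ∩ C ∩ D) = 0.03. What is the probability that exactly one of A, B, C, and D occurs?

Using the inclusion–exclusion count for exactly one event:
P(exactly one) = 0.41 + 0.40 + 0.42 + 0.45 − 2·0.15 − 2·0.10 − 2·0.20 − 2·0.13 − 2·0.16 − 2·0.16 + 3·0.04 + 3·0.07 + 3·0.06 + 3·0.04 − 4·0.03 = 0.39

0.39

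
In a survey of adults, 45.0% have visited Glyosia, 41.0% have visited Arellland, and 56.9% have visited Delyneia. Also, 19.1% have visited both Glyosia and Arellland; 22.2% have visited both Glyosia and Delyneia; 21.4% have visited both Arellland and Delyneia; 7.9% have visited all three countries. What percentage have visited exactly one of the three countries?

P(exactly one) = 45.0 + 41.0 + 56.9 − 2·19.1 − 2·22.2 − 2·21.4 + 3·7.9 = 41.2%

41.2%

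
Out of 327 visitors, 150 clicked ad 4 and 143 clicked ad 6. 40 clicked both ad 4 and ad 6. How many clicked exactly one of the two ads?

213

N(exactly one) = 150 + 143 − 2·40 = 213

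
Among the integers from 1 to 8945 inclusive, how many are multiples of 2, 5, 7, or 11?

By inclusion-exclusion,
⌊8945/2⌋ + ⌊8945/5⌋ + ⌊8945/7⌋ + ⌊8945/11⌋ − ⌊8945/10⌋ − ⌊8945/14⌋ − ⌊8945/22⌋ − ⌊8945/35⌋ − ⌊8945/55⌋ − ⌊8945/77⌋ + ⌊8945/70⌋ + ⌊8945/110⌋ + ⌊8945/154⌋ + ⌊8945/385⌋ − ⌊8945/770⌋ = 4472 + 1789 + 1277 + 813 − 894 − 638 − 406 − 255 − 162 − 116 + 127 + 81 + 58 + 23 − 11 = 6158

6158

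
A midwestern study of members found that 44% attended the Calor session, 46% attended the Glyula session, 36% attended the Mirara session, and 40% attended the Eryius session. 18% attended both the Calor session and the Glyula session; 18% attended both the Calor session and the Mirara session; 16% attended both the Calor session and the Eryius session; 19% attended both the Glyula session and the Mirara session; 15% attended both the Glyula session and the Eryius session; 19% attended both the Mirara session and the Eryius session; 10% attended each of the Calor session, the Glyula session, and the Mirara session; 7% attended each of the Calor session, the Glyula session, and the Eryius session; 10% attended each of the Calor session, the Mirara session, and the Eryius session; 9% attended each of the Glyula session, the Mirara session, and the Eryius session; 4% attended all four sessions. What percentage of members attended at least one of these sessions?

Using inclusion–exclusion:
P(at least one) = 44 + 46 + 36 + 40 − 18 − 18 − 16 − 19 − 15 − 19 + 10 + 7 + 10 + 9 − 4 = 93%

93%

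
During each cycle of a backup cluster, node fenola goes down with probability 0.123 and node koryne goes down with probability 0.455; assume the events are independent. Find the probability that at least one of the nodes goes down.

0.522035

P(none) = (1 − 0.123) × (1 − 0.455) = 0.877 × 0.545 = 0.477965
P(at least one) = 1 − 0.477965 = 0.522035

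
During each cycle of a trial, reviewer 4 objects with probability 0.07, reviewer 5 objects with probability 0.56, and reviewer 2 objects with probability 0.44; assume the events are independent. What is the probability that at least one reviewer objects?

P(none) = (1 − 0.07) × (1 − 0.56) × (1 − 0.44) = 0.93 × 0.44 × 0.56 = 0.229152
P(at least one) = 1 − 0.229152 = 0.770848

0.770848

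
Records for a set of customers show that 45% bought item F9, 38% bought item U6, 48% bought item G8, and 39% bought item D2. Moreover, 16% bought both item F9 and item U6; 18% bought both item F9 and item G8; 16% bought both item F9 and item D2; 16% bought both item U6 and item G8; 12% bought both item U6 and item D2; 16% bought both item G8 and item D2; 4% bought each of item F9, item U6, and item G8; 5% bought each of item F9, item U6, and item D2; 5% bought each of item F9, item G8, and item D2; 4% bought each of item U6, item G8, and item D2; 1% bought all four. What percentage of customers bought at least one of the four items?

P(at least one) = 45 + 38 + 48 + 39 − 16 − 18 − 16 − 16 − 12 − 16 + 4 + 5 + 5 + 4 − 1 = 93%

93%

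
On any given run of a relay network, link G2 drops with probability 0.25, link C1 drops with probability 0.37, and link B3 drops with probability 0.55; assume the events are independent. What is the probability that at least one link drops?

0.787375

Since the events are independent, P(none) is the product of the individual non-occurrence probabilities.
P(none) = (1 − 0.25) × (1 − 0.37) × (1 − 0.55) = 0.75 × 0.63 × 0.45 = 0.212625
P(at least one) = 1 − 0.212625 = 0.787375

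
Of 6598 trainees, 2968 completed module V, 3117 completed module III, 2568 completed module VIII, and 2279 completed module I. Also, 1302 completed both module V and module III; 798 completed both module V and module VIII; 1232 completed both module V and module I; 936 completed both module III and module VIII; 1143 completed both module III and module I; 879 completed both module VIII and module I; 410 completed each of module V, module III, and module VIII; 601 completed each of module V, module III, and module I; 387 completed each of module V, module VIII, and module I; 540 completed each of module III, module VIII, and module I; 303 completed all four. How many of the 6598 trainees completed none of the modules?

N(≥1) = 2968 + 3117 + 2568 + 2279 − 1302 − 798 − 1232 − 936 − 1143 − 879 + 410 + 601 + 387 + 540 − 303 = 6277
None: 6598 − 6277 = 321

321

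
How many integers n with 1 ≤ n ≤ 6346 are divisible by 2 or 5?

By inclusion-exclusion,
floor(6346/2) + floor(6346/5) − floor(6346/10) = 3173 + 1269 − 634 = 3808

3808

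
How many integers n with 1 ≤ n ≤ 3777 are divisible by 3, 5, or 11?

Using inclusion–exclusion:
floor(3777/3) + floor(3777/5) + floor(3777/11) − floor(3777/15) − floor(3777/33) − floor(3777/55) + floor(3777/165) = 1259 + 755 + 343 − 251 − 114 − 68 + 22 = 1946

1946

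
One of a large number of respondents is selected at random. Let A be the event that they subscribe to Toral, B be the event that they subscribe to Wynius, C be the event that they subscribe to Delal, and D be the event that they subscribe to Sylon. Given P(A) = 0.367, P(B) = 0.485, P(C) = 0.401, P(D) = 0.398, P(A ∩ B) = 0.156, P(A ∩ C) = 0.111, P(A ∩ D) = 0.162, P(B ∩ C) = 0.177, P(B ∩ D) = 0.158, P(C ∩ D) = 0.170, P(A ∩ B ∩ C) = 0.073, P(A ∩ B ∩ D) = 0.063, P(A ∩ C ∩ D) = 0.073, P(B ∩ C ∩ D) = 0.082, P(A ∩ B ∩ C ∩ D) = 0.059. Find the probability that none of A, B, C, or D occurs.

0.051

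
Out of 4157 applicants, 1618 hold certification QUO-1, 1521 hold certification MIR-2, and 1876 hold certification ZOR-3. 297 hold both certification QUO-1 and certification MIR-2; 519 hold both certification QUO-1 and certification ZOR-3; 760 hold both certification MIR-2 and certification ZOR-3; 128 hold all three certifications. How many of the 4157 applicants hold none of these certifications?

|union| = 1618 + 1521 + 1876 − 297 − 519 − 760 + 128 = 3567
None: 4157 − 3567 = 590

590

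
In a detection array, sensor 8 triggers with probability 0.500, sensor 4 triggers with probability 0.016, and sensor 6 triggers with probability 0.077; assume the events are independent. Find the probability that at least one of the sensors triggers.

0.545884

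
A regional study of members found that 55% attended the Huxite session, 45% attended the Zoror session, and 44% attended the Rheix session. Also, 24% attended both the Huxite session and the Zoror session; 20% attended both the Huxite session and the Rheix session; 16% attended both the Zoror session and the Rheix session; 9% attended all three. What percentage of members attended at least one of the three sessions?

Using inclusion–exclusion:
P(≥1) = 55 + 45 + 44 − 24 − 20 − 16 + 9 = 93%

93%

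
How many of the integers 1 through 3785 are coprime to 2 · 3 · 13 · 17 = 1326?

1097

By inclusion–exclusion:
1892 + 1261 + 291 + 222 − 630 − 145 − 111 − 97 − 74 − 17 + 48 + 37 + 8 + 5 − 2 = 2688
3785 − 2688 = 1097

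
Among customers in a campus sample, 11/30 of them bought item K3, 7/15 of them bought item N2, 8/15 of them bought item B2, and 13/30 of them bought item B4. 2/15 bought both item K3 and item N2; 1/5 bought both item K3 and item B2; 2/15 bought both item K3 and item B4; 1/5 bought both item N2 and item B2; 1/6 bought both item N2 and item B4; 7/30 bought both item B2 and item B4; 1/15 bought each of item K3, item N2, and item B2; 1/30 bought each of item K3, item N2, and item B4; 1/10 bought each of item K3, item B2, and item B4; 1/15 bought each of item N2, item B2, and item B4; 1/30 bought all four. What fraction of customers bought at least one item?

Using inclusion–exclusion:
P(≥1) = 11/30 + 7/15 + 8/15 + 13/30 − 2/15 − 1/5 − 2/15 − 1/5 − 1/6 − 7/30 + 1/15 + 1/30 + 1/10 + 1/15 − 1/30 = 29/30

29/30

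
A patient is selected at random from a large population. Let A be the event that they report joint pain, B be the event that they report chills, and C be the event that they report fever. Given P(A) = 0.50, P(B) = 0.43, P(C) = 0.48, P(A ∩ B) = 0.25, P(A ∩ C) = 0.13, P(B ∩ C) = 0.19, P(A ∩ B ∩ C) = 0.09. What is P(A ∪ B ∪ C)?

0.93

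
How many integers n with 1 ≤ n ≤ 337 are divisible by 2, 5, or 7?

floor(337/2) + floor(337/5) + floor(337/7) − floor(337/10) − floor(337/14) − floor(337/35) + floor(337/70) = 168 + 67 + 48 − 33 − 24 − 9 + 4 = 221

221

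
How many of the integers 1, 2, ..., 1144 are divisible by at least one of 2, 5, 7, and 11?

Inclusion–exclusion gives
floor(1144/2) + floor(1144/5) + floor(1144/7) + floor(1144/11) − floor(1144/10) − floor(1144/14) − floor(1144/22) − floor(1144/35) − floor(1144/55) − floor(1144/77) + floor(1144/70) + floor(1144/110) + floor(1144/154) + floor(1144/385) − floor(1144/770) = 572 + 228 + 163 + 104 − 114 − 81 − 52 − 32 − 20 − 14 + 16 + 10 + 7 + 2 − 1 = 788

788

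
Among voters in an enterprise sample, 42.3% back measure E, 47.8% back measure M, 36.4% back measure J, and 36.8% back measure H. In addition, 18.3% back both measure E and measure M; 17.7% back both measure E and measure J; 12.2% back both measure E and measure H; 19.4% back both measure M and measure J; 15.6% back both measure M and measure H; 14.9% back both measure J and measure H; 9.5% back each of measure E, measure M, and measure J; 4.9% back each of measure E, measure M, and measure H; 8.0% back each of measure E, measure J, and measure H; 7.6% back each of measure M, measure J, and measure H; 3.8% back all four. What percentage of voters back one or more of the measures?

91.4%

P(at least one) = 42.3 + 47.8 + 36.4 + 36.8 − 18.3 − 17.7 − 12.2 − 19.4 − 15.6 − 14.9 + 9.5 + 4.9 + 8.0 + 7.6 − 3.8 = 91.4%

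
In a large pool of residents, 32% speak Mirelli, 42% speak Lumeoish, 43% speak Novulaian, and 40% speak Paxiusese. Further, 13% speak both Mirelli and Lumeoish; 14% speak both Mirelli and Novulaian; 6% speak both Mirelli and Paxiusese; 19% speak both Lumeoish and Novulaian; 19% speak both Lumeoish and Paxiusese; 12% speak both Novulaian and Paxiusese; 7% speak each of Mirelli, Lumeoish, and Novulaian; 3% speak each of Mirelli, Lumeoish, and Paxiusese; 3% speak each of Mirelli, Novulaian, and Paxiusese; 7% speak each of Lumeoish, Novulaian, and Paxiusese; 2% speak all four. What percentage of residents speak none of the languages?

8%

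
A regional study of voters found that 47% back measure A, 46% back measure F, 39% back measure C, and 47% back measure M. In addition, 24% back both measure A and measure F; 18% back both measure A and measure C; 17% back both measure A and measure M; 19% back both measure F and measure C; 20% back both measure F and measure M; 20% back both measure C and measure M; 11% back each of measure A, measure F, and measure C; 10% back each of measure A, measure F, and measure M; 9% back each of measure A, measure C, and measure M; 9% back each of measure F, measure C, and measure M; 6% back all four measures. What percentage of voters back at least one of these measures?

P(union) = 47 + 46 + 39 + 47 − 24 − 18 − 17 − 19 − 20 − 20 + 11 + 10 + 9 + 9 − 6 = 94%

94%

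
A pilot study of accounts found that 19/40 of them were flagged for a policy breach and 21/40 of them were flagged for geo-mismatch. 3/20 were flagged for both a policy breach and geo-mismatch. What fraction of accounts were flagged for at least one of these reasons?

17/20

By inclusion-exclusion,
P(≥1) = 19/40 + 21/40 − 3/20 = 17/20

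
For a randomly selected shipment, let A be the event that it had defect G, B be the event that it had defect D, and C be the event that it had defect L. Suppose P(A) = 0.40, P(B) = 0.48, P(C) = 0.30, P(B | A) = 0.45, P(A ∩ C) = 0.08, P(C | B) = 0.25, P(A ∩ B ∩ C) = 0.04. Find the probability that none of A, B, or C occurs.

0.16

P(A ∩ B) = P(A)·P(B|A) = 0.40 × 0.45 = 0.18
P(B ∩ C) = P(B)·P(C|B) = 0.48 × 0.25 = 0.12
Apply inclusion-exclusion:
P(A ∪ B ∪ C) = 0.40 + 0.48 + 0.30 − 0.18 − 0.08 − 0.12 + 0.04 = 0.84
P(none) = 1 − 0.84 = 0.16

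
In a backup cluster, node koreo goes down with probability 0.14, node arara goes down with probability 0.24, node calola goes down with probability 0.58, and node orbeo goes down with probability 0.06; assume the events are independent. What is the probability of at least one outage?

0.74195872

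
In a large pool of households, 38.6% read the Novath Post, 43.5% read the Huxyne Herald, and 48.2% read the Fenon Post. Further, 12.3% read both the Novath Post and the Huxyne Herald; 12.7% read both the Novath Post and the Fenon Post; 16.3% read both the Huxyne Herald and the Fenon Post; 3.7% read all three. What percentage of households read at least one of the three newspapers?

92.7%

P(union) = 38.6 + 43.5 + 48.2 − 12.3 − 12.7 − 16.3 + 3.7 = 92.7%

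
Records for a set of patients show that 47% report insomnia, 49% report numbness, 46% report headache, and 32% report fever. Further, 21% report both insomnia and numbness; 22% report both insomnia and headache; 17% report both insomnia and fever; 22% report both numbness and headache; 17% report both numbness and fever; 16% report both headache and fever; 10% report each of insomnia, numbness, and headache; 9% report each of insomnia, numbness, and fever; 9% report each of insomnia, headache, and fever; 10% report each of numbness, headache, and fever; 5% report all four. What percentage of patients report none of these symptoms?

8%

P(union) = 47 + 49 + 46 + 32 − 21 − 22 − 17 − 22 − 17 − 16 + 10 + 9 + 9 + 10 − 5 = 92%
P(none) = 100% − 92% = 8%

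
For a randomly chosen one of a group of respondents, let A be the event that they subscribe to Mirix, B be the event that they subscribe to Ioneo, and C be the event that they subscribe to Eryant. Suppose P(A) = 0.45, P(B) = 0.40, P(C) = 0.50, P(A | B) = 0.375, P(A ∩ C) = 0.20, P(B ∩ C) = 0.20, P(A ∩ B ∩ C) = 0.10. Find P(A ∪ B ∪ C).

0.90

P(A ∩ B) = P(B)·P(A|B) = 0.40 × 0.375 = 0.15
Using inclusion–exclusion:
P(A ∪ B ∪ C) = 0.45 + 0.40 + 0.50 − 0.15 − 0.20 − 0.20 + 0.10 = 0.90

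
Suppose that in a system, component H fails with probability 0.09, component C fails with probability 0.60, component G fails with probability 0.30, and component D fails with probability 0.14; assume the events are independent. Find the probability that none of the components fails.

0.219128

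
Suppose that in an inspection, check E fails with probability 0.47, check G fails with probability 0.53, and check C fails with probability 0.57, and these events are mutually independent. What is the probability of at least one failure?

0.892887

P(none) = (1 − 0.47) × (1 − 0.53) × (1 − 0.57) = 0.53 × 0.47 × 0.43 = 0.107113
P(at least one) = 1 − 0.107113 = 0.892887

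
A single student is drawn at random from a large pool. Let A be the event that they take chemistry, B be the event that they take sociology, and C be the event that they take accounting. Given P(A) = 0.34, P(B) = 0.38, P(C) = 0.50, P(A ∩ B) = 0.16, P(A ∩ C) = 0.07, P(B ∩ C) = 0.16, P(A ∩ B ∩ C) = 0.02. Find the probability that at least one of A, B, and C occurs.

0.85

P(A ∪ B ∪ C) = 0.34 + 0.38 + 0.50 − 0.16 − 0.07 − 0.16 + 0.02 = 0.85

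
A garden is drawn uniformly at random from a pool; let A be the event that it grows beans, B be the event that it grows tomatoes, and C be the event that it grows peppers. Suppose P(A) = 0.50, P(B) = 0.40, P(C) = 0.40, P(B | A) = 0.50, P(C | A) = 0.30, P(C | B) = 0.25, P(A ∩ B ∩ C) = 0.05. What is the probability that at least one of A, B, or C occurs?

0.85

P(A ∩ B) = P(A)·P(B|A) = 0.50 × 0.50 = 0.25
P(A ∩ C) = P(A)·P(C|A) = 0.50 × 0.30 = 0.15
P(B ∩ C) = P(B)·P(C|B) = 0.40 × 0.25 = 0.10
By inclusion-exclusion,
P(A ∪ B ∪ C) = 0.50 + 0.40 + 0.40 − 0.25 − 0.15 − 0.10 + 0.05 = 0.85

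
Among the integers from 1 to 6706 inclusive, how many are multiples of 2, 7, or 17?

3353 + 958 + 394 − 479 − 197 − 56 + 28 = 4001

4001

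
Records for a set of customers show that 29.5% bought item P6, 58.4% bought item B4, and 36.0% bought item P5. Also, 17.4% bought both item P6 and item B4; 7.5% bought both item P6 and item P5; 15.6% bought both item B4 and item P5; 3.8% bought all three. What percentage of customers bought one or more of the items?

P(≥1) = 29.5 + 58.4 + 36.0 − 17.4 − 7.5 − 15.6 + 3.8 = 87.2%

87.2%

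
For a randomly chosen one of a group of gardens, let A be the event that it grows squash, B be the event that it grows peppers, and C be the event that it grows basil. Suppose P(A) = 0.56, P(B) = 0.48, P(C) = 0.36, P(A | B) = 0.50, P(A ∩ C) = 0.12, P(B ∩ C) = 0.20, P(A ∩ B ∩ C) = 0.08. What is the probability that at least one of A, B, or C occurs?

0.92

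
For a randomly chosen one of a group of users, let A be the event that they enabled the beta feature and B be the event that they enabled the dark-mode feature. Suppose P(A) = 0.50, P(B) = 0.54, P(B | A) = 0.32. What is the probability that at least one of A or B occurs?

P(A ∩ B) = P(A)·P(B|A) = 0.50 × 0.32 = 0.16
Apply inclusion-exclusion:
P(A ∪ B) = 0.50 + 0.54 − 0.16 = 0.88

0.88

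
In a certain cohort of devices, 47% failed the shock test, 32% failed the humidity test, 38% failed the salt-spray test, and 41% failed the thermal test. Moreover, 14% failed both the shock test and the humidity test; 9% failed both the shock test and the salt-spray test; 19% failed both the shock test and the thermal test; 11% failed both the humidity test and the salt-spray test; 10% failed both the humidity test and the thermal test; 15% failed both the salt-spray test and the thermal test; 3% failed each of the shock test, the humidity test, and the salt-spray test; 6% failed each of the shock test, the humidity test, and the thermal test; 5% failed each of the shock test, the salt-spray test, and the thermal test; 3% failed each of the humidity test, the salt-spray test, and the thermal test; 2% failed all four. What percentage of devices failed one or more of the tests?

Inclusion–exclusion gives
P(at least one) = 47 + 32 + 38 + 41 − 14 − 9 − 19 − 11 − 10 − 15 + 3 + 6 + 5 + 3 − 2 = 95%

95%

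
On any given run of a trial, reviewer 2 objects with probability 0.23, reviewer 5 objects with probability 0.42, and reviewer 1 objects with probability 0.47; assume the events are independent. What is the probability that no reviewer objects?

P(none) = (1 − 0.23) × (1 − 0.42) × (1 − 0.47) = 0.77 × 0.58 × 0.53 = 0.236698

0.236698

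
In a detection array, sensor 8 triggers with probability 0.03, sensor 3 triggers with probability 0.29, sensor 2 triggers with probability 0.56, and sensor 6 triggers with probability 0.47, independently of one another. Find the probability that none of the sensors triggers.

0.16060484

P(none) = (1 − 0.03) × (1 − 0.29) × (1 − 0.56) × (1 − 0.47) = 0.97 × 0.71 × 0.44 × 0.53 = 0.16060484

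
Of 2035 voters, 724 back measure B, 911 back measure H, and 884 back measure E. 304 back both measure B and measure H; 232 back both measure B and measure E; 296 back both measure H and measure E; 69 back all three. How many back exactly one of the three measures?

1062

Using the inclusion–exclusion count for exactly one event:
N(exactly one) = 724 + 911 + 884 − 2·304 − 2·232 − 2·296 + 3·69 = 1062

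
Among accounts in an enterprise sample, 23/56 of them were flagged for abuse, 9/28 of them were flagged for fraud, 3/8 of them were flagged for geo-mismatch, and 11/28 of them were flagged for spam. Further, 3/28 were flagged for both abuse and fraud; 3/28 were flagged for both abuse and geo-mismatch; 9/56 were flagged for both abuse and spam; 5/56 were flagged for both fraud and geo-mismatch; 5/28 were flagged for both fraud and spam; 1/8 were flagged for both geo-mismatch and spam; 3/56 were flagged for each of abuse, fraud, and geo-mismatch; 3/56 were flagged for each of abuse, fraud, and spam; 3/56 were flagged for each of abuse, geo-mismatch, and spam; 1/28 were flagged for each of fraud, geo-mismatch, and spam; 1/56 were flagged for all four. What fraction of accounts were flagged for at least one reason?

Using inclusion–exclusion:
P(at least one) = 23/56 + 9/28 + 3/8 + 11/28 − 3/28 − 3/28 − 9/56 − 5/56 − 5/28 − 1/8 + 3/56 + 3/56 + 3/56 + 1/28 − 1/56 = 51/56

51/56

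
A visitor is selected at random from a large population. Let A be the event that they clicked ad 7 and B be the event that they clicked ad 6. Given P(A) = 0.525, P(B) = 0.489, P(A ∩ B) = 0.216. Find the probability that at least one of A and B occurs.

0.798

Apply inclusion-exclusion:
P(A ∪ B) = 0.525 + 0.489 − 0.216 = 0.798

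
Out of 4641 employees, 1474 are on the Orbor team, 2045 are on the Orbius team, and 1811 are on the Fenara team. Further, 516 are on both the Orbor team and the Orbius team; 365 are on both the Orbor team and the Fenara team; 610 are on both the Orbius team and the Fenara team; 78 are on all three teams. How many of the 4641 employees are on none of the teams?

724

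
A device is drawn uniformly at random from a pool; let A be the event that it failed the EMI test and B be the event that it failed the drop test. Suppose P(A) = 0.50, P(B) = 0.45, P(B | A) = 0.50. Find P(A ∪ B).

P(A ∩ B) = P(A)·P(B|A) = 0.50 × 0.50 = 0.25
Using inclusion–exclusion:
P(A ∪ B) = 0.50 + 0.45 − 0.25 = 0.70

0.70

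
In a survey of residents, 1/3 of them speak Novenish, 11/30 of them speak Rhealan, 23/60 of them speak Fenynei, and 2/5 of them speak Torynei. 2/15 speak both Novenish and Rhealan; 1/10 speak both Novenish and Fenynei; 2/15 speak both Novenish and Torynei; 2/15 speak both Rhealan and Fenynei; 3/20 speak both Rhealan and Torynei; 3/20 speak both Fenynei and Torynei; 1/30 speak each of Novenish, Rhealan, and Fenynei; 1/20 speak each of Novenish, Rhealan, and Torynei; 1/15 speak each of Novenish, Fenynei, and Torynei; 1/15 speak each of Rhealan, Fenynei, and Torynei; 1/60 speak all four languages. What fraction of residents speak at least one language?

53/60

By inclusion–exclusion:
P(≥1) = 1/3 + 11/30 + 23/60 + 2/5 − 2/15 − 1/10 − 2/15 − 2/15 − 3/20 − 3/20 + 1/30 + 1/20 + 1/15 + 1/15 − 1/60 = 53/60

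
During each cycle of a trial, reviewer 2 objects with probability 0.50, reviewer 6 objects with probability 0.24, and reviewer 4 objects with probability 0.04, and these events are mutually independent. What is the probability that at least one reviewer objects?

P(none) = (1 − 0.50) × (1 − 0.24) × (1 − 0.04) = 0.50 × 0.76 × 0.96 = 0.3648
P(at least one) = 1 − 0.3648 = 0.6352

0.6352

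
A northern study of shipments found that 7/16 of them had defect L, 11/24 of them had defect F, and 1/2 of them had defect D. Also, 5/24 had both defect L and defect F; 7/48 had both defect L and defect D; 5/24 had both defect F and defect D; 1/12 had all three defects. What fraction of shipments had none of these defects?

P(at least one) = 7/16 + 11/24 + 1/2 − 5/24 − 7/48 − 5/24 + 1/12 = 11/12
P(none) = 1 − 11/12 = 1/12

1/12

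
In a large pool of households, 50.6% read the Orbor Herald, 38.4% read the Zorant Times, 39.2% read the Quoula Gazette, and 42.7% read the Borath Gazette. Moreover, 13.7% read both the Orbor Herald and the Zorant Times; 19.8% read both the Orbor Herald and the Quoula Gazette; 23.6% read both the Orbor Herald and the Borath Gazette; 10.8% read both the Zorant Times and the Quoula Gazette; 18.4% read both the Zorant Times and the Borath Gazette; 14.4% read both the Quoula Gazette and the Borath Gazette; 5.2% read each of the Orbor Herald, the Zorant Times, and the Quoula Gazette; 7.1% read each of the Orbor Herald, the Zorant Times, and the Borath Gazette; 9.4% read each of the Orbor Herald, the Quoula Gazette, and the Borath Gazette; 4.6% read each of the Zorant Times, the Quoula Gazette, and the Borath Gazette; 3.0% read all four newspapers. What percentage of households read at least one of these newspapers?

93.5%

P(union) = 50.6 + 38.4 + 39.2 + 42.7 − 13.7 − 19.8 − 23.6 − 10.8 − 18.4 − 14.4 + 5.2 + 7.1 + 9.4 + 4.6 − 3.0 = 93.5%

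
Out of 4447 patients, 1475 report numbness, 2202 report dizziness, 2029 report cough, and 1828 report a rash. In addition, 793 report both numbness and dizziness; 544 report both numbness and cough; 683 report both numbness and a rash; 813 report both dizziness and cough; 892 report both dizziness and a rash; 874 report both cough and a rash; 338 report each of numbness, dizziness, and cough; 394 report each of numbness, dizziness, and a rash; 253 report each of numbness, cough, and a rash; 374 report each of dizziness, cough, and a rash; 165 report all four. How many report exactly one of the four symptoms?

N(exactly one) = 1475 + 2202 + 2029 + 1828 − 2·793 − 2·544 − 2·683 − 2·813 − 2·892 − 2·874 + 3·338 + 3·394 + 3·253 + 3·374 − 4·165 = 1753

1753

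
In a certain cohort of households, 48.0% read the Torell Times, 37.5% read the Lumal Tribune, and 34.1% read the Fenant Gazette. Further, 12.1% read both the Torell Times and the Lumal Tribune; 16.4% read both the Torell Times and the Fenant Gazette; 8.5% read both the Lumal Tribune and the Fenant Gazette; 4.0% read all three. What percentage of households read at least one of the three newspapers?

P(union) = 48.0 + 37.5 + 34.1 − 12.1 − 16.4 − 8.5 + 4.0 = 86.6%

86.6%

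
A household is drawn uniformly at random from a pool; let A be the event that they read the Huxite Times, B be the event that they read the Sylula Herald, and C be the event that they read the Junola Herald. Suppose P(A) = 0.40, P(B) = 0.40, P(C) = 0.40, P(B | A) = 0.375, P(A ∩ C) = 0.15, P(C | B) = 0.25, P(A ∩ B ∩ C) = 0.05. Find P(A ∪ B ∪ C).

P(A ∩ B) = P(A)·P(B|A) = 0.40 × 0.375 = 0.15
P(B ∩ C) = P(B)·P(C|B) = 0.40 × 0.25 = 0.10
Apply inclusion-exclusion:
P(A ∪ B ∪ C) = 0.40 + 0.40 + 0.40 − 0.15 − 0.15 − 0.10 + 0.05 = 0.85

0.85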